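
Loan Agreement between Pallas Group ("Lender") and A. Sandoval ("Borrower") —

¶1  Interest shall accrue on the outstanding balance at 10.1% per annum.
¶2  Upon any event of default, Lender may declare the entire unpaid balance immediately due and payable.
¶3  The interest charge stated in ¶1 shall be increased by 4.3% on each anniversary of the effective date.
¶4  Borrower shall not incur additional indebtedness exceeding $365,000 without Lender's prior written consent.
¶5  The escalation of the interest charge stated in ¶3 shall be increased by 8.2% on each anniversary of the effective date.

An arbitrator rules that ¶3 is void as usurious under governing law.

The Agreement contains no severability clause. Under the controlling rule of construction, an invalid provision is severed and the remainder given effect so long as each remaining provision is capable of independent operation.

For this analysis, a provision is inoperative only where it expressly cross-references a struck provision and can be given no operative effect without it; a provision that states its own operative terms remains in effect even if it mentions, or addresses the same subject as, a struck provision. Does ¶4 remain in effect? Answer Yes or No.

¶3 is struck. The whole of ¶5 is the escalation of the escalation of the interest charge, defined by reference to ¶3, so ¶5 cannot stand once ¶3 is removed. Under the stated default rule, only provisions that cannot operate independently fall away; the rest are enforced. That leaves ¶1, ¶2, and ¶4 in effect. ¶4 is among the surviving provisions, so the answer is yes.

Yes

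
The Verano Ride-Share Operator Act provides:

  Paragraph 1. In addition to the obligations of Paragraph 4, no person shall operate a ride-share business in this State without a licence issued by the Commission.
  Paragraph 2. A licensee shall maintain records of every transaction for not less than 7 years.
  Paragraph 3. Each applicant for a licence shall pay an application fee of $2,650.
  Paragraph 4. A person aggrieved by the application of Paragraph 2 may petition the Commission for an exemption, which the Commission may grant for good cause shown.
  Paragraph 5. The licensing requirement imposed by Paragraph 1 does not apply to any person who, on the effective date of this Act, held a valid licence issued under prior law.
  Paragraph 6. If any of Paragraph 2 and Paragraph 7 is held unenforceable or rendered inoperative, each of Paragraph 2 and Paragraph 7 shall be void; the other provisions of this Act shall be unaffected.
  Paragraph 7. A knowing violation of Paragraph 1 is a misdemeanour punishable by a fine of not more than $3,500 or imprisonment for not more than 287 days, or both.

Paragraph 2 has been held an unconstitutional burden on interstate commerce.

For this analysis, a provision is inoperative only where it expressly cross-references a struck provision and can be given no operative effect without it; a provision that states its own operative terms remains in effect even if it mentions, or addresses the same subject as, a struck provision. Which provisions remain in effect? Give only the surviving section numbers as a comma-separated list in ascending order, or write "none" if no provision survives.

Paragraph 2 is struck. Paragraph 4 has no operative effect of its own apart from Paragraph 2 and is therefore inoperative. Paragraph 1 mentions Paragraph 4 but its own obligation stands independently of Paragraph 4, so Paragraph 1 is not affected. Paragraph 6 declares Paragraph 2 and Paragraph 7 mutually dependent; since one of them has fallen, all of them are of no effect. That brings down Paragraph 7 as well. The remainder continues in force under Paragraph 6. Paragraph 1, Paragraph 3, Paragraph 5, and Paragraph 6 remain in effect.

1, 3, 5, 6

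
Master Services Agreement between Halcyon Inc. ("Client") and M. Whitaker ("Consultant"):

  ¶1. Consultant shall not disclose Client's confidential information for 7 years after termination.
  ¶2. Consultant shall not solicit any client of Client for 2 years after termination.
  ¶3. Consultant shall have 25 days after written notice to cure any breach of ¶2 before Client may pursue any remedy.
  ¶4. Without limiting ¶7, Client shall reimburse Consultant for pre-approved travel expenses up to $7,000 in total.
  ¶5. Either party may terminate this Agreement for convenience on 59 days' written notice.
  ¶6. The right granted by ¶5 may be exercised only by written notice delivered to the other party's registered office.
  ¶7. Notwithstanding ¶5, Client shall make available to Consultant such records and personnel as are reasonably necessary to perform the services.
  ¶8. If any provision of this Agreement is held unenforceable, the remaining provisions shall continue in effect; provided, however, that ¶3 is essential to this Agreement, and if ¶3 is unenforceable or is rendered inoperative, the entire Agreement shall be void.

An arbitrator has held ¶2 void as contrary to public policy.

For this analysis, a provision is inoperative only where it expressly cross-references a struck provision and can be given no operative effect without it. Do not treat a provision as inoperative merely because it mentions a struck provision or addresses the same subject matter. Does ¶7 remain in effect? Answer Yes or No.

No

¶2 is struck. The only function of ¶3 is the cure period for breach of ¶2, so it cannot stand once ¶2 is removed. ¶8 makes ¶3 an essential term, and ¶3 has been rendered inoperative by the cascade; under ¶8, the entire Agreement is therefore void. No provision of the Agreement survives. ¶7 is among the inoperative provisions, so the answer is no.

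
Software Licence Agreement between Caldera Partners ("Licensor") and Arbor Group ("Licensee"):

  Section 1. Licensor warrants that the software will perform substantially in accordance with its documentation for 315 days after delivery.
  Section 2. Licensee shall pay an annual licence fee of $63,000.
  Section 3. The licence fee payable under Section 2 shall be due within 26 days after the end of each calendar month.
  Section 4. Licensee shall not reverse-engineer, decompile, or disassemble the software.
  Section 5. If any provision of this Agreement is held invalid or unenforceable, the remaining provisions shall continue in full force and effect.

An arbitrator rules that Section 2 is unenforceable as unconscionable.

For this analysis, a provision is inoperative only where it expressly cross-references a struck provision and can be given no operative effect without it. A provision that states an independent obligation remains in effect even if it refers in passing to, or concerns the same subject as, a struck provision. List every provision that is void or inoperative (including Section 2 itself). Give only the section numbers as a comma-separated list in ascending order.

Section 2 is struck. Section 3 operates only by reference to Section 2, so it falls with Section 2. Under the severability clause in Section 5, the remaining provisions continue in force. That leaves Section 1, Section 4, and Section 5 in effect.

2, 3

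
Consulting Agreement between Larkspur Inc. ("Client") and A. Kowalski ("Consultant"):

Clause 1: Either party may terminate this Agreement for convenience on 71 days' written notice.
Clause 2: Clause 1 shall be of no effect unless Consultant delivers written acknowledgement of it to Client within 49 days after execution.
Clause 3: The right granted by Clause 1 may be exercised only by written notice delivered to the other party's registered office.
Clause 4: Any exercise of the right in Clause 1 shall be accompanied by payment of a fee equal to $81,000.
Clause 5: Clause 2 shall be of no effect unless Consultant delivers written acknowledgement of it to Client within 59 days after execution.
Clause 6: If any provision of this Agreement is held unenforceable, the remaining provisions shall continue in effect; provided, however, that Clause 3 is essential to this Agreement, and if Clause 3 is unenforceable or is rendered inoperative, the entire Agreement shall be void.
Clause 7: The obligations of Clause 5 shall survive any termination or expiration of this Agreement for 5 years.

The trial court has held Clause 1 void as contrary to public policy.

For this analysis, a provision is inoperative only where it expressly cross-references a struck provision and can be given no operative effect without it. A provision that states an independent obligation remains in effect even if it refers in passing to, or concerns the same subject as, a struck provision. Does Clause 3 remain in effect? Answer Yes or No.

No

Clause 1 is struck. Clause 2 merely fixes the acknowledgement condition for Clause 1; with Clause 1 gone it has nothing to operate on and falls away. Clause 3 merely fixes the notice requirement for Clause 1; with Clause 1 gone it has nothing to operate on and falls away. The only function of Clause 4 is the exercise fee for Clause 1, so it cannot stand once Clause 1 is removed. Clause 5 merely fixes the acknowledgement condition for Clause 2; with Clause 2 gone it has nothing to operate on and falls away. Clause 7 has no operative effect of its own apart from Clause 5 and is therefore inoperative. Clause 6 makes Clause 3 an essential term, and Clause 3 has been rendered inoperative by the cascade; under Clause 6, the entire Agreement is therefore void. No provision of the Agreement survives. Clause 3 is among the inoperative provisions, so the answer is no.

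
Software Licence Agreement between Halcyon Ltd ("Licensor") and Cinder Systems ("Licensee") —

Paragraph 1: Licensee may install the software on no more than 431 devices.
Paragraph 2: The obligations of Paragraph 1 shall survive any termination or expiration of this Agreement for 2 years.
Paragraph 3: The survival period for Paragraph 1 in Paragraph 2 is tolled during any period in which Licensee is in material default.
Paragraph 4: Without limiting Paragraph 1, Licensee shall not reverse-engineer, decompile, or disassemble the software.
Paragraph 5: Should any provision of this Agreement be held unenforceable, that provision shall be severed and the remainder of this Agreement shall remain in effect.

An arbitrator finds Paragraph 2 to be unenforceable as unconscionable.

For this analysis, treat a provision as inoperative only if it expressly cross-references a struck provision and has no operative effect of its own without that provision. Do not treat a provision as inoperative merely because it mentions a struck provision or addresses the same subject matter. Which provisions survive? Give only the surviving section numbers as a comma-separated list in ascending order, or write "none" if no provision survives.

1, 4, 5

Paragraph 2 is struck. Paragraph 3 does nothing except set the tolling of the survival period for Paragraph 1 by reference to Paragraph 2; with Paragraph 2 gone it has no independent effect and is inoperative. Under the severability clause in Paragraph 5, the remaining provisions continue in force. That leaves Paragraph 1, Paragraph 4, and Paragraph 5 in effect.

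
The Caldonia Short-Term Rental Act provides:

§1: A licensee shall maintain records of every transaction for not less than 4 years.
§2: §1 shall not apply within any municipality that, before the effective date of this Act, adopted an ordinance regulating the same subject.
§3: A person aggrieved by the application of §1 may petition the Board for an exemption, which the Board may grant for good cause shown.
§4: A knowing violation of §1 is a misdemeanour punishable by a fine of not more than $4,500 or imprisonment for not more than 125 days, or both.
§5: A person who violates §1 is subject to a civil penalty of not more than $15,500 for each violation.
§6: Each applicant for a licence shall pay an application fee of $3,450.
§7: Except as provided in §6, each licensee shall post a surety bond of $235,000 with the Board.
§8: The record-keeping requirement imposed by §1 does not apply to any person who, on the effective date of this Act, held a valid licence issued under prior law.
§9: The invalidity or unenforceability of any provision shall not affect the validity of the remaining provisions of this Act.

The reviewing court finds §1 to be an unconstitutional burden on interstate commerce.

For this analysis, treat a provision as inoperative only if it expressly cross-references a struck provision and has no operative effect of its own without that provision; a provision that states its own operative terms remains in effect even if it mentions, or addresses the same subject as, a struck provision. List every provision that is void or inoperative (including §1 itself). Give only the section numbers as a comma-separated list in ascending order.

§1 is struck. §2 has no operative effect of its own apart from §1 and is therefore inoperative. §3 operates only by reference to §1, so it falls with §1. §4 has no operative effect of its own apart from §1 and is therefore inoperative. §5 operates only by reference to §1, so it falls with §1. §8 has no operative effect of its own apart from §1 and is therefore inoperative. Under the severability clause in §9, the remaining provisions continue in force. That leaves §6, §7, and §9 in effect.

1, 2, 3, 4, 5, 8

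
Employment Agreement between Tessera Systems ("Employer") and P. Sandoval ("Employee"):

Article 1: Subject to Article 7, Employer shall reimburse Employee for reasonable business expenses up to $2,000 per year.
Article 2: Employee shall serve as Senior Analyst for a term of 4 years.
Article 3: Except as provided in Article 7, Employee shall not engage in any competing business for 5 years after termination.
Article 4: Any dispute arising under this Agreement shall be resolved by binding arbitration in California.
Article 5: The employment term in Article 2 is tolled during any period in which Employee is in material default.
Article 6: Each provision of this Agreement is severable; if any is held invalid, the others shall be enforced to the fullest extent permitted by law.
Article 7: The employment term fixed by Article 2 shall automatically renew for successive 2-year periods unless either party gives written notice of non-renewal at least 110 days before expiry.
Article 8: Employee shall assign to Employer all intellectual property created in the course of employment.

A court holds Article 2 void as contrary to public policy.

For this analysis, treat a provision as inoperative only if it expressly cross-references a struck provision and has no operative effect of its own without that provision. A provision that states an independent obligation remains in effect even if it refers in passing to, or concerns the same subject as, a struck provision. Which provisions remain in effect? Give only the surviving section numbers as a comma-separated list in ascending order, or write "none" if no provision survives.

1, 3, 4, 6, 8

Article 2 is struck. Article 5 operates only by reference to Article 2, so it falls with Article 2. The whole of Article 7 is the renewal of the employment term, defined by reference to Article 2, so Article 7 cannot stand once Article 2 is removed. Article 1 mentions Article 7 but its own obligation stands independently of Article 7, so Article 1 is not affected. Although Article 3 refers to Article 7, its operative terms do not depend on Article 7, so it remains in effect. Article 6 is a severability clause and preserves every provision that can still be given independent effect. Article 1, Article 3, Article 4, Article 6, and Article 8 remain in effect.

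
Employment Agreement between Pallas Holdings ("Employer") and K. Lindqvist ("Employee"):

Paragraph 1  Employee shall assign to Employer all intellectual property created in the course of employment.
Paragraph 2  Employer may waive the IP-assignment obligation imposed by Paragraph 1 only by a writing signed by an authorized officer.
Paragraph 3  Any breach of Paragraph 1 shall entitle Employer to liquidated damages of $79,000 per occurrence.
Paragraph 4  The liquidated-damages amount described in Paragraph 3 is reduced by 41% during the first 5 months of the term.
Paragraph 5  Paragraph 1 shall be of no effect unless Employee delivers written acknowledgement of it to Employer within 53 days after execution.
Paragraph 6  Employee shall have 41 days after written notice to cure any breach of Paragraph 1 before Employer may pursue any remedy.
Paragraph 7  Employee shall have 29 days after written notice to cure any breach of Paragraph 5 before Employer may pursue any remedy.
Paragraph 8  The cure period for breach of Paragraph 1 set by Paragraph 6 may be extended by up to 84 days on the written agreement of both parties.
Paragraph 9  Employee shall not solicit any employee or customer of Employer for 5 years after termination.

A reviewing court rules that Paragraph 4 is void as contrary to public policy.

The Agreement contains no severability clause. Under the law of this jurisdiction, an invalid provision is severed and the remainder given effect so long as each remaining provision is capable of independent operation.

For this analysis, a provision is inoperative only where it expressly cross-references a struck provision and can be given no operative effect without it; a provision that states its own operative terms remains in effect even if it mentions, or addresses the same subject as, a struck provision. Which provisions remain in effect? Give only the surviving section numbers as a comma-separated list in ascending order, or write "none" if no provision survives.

Paragraph 4 is struck. Nothing else in the Agreement is defined by reference to Paragraph 4. With no severability clause, the stated default rule severs what cannot stand and enforces each remaining provision that can operate on its own. That leaves Paragraph 1, Paragraph 2, Paragraph 3, Paragraph 5, Paragraph 6, Paragraph 7, Paragraph 8, and Paragraph 9 in effect.

1, 2, 3, 5, 6, 7, 8, 9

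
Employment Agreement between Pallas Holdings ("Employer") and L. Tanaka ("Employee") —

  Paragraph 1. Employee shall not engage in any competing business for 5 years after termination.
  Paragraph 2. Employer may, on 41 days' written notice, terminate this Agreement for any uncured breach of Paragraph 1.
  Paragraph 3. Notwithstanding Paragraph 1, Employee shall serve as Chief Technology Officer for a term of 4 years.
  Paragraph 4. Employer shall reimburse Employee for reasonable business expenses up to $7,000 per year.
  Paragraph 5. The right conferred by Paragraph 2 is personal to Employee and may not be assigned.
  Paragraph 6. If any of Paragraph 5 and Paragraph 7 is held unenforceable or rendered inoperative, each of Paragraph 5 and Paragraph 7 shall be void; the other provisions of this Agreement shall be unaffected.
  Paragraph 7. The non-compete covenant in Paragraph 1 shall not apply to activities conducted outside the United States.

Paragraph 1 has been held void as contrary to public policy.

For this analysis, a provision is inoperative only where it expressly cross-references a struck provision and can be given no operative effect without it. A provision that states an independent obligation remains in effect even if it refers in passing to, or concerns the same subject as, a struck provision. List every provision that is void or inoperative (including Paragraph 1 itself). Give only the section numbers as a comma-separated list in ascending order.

1, 2, 5, 7

Paragraph 1 is struck. Paragraph 2 operates only by reference to Paragraph 1, so it falls with Paragraph 1. Paragraph 7 does nothing except set the carve-out from the non-compete covenant by reference to Paragraph 1; with Paragraph 1 gone it has no independent effect and is inoperative. Paragraph 5 operates only by reference to Paragraph 2, so it falls with Paragraph 2. Although Paragraph 3 refers to Paragraph 1, its operative terms do not depend on Paragraph 1, so it remains in effect. Paragraph 6 declares Paragraph 5 and Paragraph 7 mutually dependent; since one of them has fallen, all of them are of no effect. The remainder continues in force under Paragraph 6. That leaves Paragraph 3, Paragraph 4, and Paragraph 6 in effect.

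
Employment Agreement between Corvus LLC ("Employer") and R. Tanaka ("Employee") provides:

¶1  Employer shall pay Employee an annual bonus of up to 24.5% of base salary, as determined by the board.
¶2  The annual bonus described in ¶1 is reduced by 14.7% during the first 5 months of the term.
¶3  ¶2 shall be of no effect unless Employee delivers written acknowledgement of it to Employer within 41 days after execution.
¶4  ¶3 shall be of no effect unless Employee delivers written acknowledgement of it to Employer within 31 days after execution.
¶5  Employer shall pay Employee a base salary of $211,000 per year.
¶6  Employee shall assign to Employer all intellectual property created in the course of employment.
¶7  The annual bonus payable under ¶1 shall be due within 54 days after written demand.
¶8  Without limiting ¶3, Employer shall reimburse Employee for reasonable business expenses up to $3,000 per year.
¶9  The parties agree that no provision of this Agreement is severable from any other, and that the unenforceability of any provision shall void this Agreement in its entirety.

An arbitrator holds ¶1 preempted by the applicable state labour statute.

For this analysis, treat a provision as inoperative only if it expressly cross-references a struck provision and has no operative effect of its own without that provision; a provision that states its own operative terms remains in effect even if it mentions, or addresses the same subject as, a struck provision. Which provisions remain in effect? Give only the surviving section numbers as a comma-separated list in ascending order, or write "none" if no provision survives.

none

¶1 is struck. The whole of ¶2 is the introductory reduction to the annual bonus, defined by reference to ¶1, so ¶2 cannot stand once ¶1 is removed. ¶7 does nothing except set the payment deadline for the annual bonus by reference to ¶1; with ¶1 gone it has no independent effect and is inoperative. ¶3 has no operative effect of its own apart from ¶2 and is therefore inoperative. ¶4 has no operative effect of its own apart from ¶3 and is therefore inoperative. ¶9 provides that the Agreement is not severable, so the invalidity of any one provision voids the entire Agreement. No provision of the Agreement survives.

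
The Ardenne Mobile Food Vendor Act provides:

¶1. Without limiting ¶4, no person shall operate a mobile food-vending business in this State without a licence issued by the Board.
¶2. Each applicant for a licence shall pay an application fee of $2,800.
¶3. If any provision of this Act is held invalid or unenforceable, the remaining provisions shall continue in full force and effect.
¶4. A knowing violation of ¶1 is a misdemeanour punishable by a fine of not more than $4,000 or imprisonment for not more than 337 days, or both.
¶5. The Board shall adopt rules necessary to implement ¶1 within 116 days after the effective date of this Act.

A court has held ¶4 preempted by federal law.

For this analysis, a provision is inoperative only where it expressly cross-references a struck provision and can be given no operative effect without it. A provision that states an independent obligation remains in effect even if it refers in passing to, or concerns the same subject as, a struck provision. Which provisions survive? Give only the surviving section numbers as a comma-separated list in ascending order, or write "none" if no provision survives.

1, 2, 3, 5

¶4 is struck. ¶1 mentions ¶4 but its own obligation stands independently of ¶4, so ¶1 is not affected. No other provision's operative terms depend on ¶4. ¶3 is a severability clause and preserves every provision that can still be given independent effect. ¶1, ¶2, ¶3, and ¶5 remain in effect.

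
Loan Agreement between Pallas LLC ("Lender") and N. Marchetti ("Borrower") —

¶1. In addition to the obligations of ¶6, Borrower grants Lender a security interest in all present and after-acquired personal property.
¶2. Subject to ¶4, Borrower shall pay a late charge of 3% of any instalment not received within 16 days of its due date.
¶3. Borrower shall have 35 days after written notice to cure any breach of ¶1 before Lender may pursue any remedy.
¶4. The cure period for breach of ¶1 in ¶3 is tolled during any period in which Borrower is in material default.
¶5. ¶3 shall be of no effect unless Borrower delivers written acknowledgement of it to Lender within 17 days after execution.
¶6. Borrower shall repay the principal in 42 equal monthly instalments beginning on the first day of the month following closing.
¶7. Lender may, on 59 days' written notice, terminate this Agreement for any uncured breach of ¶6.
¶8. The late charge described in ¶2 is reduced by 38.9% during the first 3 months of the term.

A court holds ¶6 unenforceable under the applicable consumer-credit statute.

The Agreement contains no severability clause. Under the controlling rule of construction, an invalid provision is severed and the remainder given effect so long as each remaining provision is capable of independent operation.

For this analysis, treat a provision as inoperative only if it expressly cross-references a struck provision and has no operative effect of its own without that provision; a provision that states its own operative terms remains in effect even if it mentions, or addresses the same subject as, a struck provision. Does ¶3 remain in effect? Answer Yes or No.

Yes

¶6 is struck. The only function of ¶7 is the termination right for breach of ¶6, so it cannot stand once ¶6 is removed. ¶1 mentions ¶6 but its own obligation stands independently of ¶6, so ¶1 is not affected. With no severability clause, the stated default rule severs what cannot stand and enforces each remaining provision that can operate on its own. ¶1, ¶2, ¶3, ¶4, ¶5, and ¶8 remain in effect. ¶3 is among the surviving provisions, so the answer is yes.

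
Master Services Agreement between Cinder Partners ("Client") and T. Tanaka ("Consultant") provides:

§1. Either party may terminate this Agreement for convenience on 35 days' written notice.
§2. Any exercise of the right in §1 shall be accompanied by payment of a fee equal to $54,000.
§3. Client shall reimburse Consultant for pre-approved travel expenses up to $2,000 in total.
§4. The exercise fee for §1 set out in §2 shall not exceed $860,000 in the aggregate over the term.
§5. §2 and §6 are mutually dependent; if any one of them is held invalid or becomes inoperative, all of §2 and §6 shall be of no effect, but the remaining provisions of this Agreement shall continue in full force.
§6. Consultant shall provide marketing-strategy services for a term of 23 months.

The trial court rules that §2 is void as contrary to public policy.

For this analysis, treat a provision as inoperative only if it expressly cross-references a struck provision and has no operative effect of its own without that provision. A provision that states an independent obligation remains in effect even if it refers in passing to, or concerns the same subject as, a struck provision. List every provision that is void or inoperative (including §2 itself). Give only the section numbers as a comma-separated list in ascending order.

§2 is struck. §4 operates only by reference to §2, so it falls with §2. §5 declares §2 and §6 mutually dependent; since one of them has fallen, all of them are of no effect. That brings down §6 as well. The remainder continues in force under §5. That leaves §1, §3, and §5 in effect.

2, 4, 6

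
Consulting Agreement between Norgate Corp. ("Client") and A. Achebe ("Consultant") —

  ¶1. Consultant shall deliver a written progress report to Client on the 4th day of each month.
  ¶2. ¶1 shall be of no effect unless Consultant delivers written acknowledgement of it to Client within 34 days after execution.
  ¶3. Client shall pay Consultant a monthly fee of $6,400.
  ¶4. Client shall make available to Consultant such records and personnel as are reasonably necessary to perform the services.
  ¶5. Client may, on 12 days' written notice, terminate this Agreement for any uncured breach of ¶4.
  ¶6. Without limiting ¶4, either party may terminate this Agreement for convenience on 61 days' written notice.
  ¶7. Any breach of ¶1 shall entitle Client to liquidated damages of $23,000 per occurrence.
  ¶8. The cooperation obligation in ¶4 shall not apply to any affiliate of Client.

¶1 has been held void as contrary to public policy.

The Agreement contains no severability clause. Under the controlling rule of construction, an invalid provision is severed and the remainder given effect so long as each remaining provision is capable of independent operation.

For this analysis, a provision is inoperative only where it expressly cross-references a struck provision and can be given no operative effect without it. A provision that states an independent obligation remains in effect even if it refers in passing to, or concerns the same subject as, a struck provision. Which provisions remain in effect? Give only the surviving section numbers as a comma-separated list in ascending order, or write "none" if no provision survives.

3, 4, 5, 6, 8

¶1 is struck. ¶2 has no operative effect of its own apart from ¶1 and is therefore inoperative. The whole of ¶7 is the liquidated-damages amount, defined by reference to ¶1, so ¶7 cannot stand once ¶1 is removed. With no severability clause, the stated default rule severs what cannot stand and enforces each remaining provision that can operate on its own. That leaves ¶3, ¶4, ¶5, ¶6, and ¶8 in effect.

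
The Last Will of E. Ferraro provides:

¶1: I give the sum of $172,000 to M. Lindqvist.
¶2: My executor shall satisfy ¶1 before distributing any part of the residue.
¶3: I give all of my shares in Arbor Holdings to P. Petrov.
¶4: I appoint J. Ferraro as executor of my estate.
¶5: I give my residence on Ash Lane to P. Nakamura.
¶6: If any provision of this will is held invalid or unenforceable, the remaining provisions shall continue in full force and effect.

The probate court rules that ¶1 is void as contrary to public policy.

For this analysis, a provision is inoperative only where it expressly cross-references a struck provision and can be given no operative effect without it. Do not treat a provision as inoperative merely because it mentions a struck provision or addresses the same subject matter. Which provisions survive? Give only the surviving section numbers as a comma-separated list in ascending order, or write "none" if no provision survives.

¶1 is struck. ¶2 operates only by reference to ¶1, so it falls with ¶1. ¶6 is a severability clause and preserves every provision that can still be given independent effect. That leaves ¶3, ¶4, ¶5, and ¶6 in effect.

3, 4, 5, 6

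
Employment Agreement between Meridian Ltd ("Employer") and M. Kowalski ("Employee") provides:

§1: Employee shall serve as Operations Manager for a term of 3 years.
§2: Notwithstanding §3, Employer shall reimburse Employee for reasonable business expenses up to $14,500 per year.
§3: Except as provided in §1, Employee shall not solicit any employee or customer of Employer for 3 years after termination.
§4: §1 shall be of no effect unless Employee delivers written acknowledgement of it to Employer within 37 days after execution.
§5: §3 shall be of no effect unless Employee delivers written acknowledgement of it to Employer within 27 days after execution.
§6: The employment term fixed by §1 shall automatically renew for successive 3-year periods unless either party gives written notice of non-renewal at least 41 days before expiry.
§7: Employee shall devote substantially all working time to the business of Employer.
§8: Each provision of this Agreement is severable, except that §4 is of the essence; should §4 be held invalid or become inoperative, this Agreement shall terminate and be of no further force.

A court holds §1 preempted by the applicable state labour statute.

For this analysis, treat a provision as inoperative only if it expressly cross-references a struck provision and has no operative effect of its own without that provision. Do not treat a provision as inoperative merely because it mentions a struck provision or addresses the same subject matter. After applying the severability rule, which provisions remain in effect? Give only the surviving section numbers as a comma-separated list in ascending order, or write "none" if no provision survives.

none

§1 is struck. The only function of §4 is the acknowledgement condition for §1, so it cannot stand once §1 is removed. §6 operates only by reference to §1, so it falls with §1. §8 makes §4 an essential term, and §4 has been rendered inoperative by the cascade; under §8, the entire Agreement is therefore void. No provision of the Agreement survives.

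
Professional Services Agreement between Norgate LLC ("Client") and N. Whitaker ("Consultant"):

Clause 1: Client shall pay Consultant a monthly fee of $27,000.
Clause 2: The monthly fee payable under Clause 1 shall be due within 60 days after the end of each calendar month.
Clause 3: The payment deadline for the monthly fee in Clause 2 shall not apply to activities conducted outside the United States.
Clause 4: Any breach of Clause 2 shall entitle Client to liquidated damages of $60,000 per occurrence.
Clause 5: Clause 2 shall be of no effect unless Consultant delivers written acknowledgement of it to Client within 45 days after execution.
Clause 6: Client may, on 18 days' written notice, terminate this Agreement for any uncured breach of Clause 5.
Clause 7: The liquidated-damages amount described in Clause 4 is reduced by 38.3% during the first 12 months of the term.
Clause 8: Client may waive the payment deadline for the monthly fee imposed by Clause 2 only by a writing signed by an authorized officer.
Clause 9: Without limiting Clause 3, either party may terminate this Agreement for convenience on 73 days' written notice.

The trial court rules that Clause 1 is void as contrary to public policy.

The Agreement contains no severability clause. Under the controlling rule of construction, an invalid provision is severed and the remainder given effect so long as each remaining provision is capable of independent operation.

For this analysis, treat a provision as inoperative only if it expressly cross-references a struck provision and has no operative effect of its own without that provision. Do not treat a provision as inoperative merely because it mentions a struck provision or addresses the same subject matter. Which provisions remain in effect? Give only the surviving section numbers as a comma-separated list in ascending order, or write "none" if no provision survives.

Clause 1 is struck. Clause 2 has no operative effect of its own apart from Clause 1 and is therefore inoperative. The whole of Clause 3 is the carve-out from the payment deadline for the monthly fee, defined by reference to Clause 2, so Clause 3 cannot stand once Clause 2 is removed. Clause 4 operates only by reference to Clause 2, so it falls with Clause 2. Clause 5 operates only by reference to Clause 2, so it falls with Clause 2. Clause 8 merely fixes the waiver condition for Clause 2; with Clause 2 gone it has nothing to operate on and falls away. The only function of Clause 6 is the termination right for breach of Clause 5, so it cannot stand once Clause 5 is removed. The whole of Clause 7 is the introductory reduction to the liquidated-damages amount, defined by reference to Clause 4, so Clause 7 cannot stand once Clause 4 is removed. Clause 9 mentions Clause 3 but its own obligation stands independently of Clause 3, so Clause 9 is not affected. With no severability clause, the stated default rule severs what cannot stand and enforces each remaining provision that can operate on its own. Only Clause 9 remains in effect.

9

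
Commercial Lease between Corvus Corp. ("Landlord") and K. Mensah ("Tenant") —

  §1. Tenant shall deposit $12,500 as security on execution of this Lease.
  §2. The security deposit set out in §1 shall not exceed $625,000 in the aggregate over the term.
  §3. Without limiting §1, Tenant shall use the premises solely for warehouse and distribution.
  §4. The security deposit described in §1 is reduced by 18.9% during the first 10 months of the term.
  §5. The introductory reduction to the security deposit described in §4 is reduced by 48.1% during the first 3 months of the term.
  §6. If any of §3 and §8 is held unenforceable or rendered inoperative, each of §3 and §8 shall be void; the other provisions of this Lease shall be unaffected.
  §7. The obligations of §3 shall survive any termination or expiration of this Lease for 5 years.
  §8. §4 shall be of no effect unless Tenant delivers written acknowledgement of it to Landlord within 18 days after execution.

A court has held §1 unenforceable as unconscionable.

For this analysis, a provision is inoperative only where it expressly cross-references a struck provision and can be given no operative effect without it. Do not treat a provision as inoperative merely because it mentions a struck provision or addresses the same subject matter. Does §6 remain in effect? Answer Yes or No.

§1 is struck. §2 does nothing except set the aggregate cap on the security deposit by reference to §1; with §1 gone it has no independent effect and is inoperative. §4 has no operative effect of its own apart from §1 and is therefore inoperative. §5 has no operative effect of its own apart from §4 and is therefore inoperative. §8 has no operative effect of its own apart from §4 and is therefore inoperative. §6 declares §3 and §8 mutually dependent; since one of them has fallen, all of them are of no effect. That brings down §3 as well. §7 in turn depends solely on a provision now struck and likewise falls. The remainder continues in force under §6. Only §6 remains in effect. §6 is among the surviving provisions, so the answer is yes.

Yes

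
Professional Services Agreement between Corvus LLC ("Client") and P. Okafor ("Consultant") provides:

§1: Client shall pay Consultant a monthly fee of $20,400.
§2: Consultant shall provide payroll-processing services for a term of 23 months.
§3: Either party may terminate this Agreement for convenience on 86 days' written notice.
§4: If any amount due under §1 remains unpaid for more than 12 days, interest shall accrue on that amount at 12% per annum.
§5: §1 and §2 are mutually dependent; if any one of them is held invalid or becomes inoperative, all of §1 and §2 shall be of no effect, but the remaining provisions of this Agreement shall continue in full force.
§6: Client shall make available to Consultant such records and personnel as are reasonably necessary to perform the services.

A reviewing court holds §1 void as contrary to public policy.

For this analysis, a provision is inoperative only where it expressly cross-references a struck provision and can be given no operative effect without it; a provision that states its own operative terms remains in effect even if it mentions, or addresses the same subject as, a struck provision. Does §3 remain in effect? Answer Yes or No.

Yes

§1 is struck. §4 has no operative effect of its own apart from §1 and is therefore inoperative. §5 declares §1 and §2 mutually dependent; since one of them has fallen, all of them are of no effect. That brings down §2 as well. The remainder continues in force under §5. That leaves §3, §5, and §6 in effect. §3 is among the surviving provisions, so the answer is yes.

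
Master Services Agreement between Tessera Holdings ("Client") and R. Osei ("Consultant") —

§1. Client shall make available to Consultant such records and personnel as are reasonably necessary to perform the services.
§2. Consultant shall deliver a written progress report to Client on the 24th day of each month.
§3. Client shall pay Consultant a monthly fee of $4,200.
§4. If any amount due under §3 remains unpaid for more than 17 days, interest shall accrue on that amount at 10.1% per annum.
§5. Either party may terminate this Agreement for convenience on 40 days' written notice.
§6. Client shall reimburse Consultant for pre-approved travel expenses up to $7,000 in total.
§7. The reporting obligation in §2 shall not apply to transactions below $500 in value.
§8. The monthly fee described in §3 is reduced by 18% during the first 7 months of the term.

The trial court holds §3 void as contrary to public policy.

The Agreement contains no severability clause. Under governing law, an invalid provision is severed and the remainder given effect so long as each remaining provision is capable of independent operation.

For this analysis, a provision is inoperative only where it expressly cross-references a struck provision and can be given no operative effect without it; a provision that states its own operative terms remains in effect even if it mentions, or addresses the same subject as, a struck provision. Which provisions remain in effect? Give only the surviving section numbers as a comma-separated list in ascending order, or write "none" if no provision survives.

§3 is struck. §4 has no operative effect of its own apart from §3 and is therefore inoperative. The whole of §8 is the introductory reduction to the monthly fee, defined by reference to §3, so §8 cannot stand once §3 is removed. With no severability clause, the stated default rule severs what cannot stand and enforces each remaining provision that can operate on its own. §1, §2, §5, §6, and §7 remain in effect.

1, 2, 5, 6, 7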